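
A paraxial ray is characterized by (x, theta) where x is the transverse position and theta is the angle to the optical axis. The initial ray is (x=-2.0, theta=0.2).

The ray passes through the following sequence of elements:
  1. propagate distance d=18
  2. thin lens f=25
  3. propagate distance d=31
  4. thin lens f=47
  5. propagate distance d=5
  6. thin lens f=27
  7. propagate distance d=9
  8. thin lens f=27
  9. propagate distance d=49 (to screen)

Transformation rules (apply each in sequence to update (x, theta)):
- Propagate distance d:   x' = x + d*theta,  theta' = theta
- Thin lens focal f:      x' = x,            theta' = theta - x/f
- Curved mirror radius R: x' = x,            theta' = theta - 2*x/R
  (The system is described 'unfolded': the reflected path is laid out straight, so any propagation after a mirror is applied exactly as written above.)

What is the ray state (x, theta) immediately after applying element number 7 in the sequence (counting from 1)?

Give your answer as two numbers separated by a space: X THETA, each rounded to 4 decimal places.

Answer: 4.0285 -0.2054

Derivation:
Initial: x=-2.0000 theta=0.2000
After 1 (propagate distance d=18): x=1.6000 theta=0.2000
After 2 (thin lens f=25): x=1.6000 theta=0.1360
After 3 (propagate distance d=31): x=5.8160 theta=0.1360
After 4 (thin lens f=47): x=5.8160 theta=72/5875 (≈0.0123)
After 5 (propagate distance d=5): x=34529/5875 (≈5.8773) theta=72/5875 (≈0.0123)
After 6 (thin lens f=27): x=34529/5875 (≈5.8773) theta=-6517/31725 (≈-0.2054)
After 7 (propagate distance d=9): x=71002/17625 (≈4.0285) theta=-6517/31725 (≈-0.2054)
Rounded to 4 decimal places: x = 4.0285, theta = -0.2054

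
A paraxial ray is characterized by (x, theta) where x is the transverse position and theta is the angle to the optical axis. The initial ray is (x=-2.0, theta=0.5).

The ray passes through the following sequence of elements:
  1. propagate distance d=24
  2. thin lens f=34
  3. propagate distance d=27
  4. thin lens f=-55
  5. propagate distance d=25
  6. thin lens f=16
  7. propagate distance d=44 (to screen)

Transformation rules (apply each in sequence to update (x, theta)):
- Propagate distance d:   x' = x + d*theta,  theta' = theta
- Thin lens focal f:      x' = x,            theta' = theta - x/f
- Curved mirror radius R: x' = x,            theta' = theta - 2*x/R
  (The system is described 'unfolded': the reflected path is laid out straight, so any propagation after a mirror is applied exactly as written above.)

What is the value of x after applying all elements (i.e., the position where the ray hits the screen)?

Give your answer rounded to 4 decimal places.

Answer: -27.1057

Derivation:
Initial: x=-2.0000 theta=0.5000
After 1 (propagate distance d=24): x=10.0000 theta=0.5000
After 2 (thin lens f=34): x=10.0000 theta=7/34 (≈0.2059)
After 3 (propagate distance d=27): x=529/34 (≈15.5588) theta=7/34 (≈0.2059)
After 4 (thin lens f=-55): x=529/34 (≈15.5588) theta=457/935 (≈0.4888)
After 5 (propagate distance d=25): x=10389/374 (≈27.7781) theta=457/935 (≈0.4888)
After 6 (thin lens f=16): x=10389/374 (≈27.7781) theta=-37321/29920 (≈-1.2474)
After 7 (propagate distance d=44 (to screen)): x=-202751/7480 (≈-27.1057) theta=-37321/29920 (≈-1.2474)
Rounded to 4 decimal places: x = -27.1057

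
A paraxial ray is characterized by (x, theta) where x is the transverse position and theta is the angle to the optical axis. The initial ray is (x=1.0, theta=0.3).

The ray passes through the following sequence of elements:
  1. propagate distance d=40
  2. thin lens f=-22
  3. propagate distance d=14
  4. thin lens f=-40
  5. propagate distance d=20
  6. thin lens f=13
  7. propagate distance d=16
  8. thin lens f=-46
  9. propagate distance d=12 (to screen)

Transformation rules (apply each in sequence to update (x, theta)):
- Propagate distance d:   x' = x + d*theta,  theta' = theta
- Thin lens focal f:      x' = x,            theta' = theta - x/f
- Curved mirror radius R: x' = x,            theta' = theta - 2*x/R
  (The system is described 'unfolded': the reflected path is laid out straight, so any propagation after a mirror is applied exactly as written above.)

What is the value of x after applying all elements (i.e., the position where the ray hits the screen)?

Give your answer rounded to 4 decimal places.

Answer: -18.8668

Derivation:
Initial: x=1.0000 theta=0.3000
After 1 (propagate distance d=40): x=13.0000 theta=0.3000
After 2 (thin lens f=-22): x=13.0000 theta=49/55 (≈0.8909)
After 3 (propagate distance d=14): x=1401/55 (≈25.4727) theta=49/55 (≈0.8909)
After 4 (thin lens f=-40): x=1401/55 (≈25.4727) theta=3361/2200 (≈1.5277)
After 5 (propagate distance d=20): x=6163/110 (≈56.0273) theta=3361/2200 (≈1.5277)
After 6 (thin lens f=13): x=6163/110 (≈56.0273) theta=-79567/28600 (≈-2.7821)
After 7 (propagate distance d=16): x=82327/7150 (≈11.5143) theta=-79567/28600 (≈-2.7821)
After 8 (thin lens f=-46): x=82327/7150 (≈11.5143) theta=-1665387/657800 (≈-2.5318)
After 9 (propagate distance d=12 (to screen)): x=-310264/16445 (≈-18.8668) theta=-1665387/657800 (≈-2.5318)
Rounded to 4 decimal places: x = -18.8668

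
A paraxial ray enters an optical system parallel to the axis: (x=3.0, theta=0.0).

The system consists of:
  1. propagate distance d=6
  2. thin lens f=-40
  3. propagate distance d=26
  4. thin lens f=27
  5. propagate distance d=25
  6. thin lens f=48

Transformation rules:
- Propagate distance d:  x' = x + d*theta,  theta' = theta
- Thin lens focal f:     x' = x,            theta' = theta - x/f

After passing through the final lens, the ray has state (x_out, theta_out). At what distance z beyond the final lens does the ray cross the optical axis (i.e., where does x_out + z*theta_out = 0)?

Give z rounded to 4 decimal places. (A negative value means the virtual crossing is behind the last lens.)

Initial: x=3.0000 theta=0.0000
After 1 (propagate distance d=6): x=3.0000 theta=0.0000
After 2 (thin lens f=-40): x=3.0000 theta=0.0750
After 3 (propagate distance d=26): x=4.9500 theta=0.0750
After 4 (thin lens f=27): x=4.9500 theta=-13/120 (≈-0.1083)
After 5 (propagate distance d=25): x=269/120 (≈2.2417) theta=-13/120 (≈-0.1083)
After 6 (thin lens f=48): x=269/120 (≈2.2417) theta=-893/5760 (≈-0.1550)
z_focus = -x_out/theta_out = -(269/120)/(-893/5760) = 12912/893 ≈ 14.4591
Rounded to 4 decimal places: z = 14.4591

Answer: 14.4591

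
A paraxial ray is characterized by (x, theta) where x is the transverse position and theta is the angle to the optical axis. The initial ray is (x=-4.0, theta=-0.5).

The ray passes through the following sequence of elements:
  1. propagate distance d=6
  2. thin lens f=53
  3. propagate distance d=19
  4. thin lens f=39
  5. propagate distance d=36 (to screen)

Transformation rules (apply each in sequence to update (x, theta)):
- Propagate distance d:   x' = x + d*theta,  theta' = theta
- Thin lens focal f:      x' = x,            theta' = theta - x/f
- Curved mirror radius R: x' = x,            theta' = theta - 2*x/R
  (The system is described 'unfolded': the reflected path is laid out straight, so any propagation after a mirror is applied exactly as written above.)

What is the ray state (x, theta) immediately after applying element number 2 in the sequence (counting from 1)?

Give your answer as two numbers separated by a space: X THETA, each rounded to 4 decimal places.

Answer: -7.0000 -0.3679

Derivation:
Initial: x=-4.0000 theta=-0.5000
After 1 (propagate distance d=6): x=-7.0000 theta=-0.5000
After 2 (thin lens f=53): x=-7.0000 theta=-39/106 (≈-0.3679)
Rounded to 4 decimal places: x = -7.0000, theta = -0.3679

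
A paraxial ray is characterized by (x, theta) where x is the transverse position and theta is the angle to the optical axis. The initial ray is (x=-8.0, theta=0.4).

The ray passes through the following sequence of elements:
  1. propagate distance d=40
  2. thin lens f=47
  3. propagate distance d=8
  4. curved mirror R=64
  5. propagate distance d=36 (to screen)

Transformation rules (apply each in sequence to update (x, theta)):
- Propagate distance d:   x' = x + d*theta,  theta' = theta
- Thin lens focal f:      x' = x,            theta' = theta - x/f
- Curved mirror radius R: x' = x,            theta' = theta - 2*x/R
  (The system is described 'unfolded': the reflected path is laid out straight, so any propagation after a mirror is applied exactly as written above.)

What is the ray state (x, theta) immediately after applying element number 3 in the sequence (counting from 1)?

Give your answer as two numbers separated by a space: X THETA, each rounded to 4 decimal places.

Answer: 9.8383 0.2298

Derivation:
Initial: x=-8.0000 theta=0.4000
After 1 (propagate distance d=40): x=8.0000 theta=0.4000
After 2 (thin lens f=47): x=8.0000 theta=54/235 (≈0.2298)
After 3 (propagate distance d=8): x=2312/235 (≈9.8383) theta=54/235 (≈0.2298)
Rounded to 4 decimal places: x = 9.8383, theta = 0.2298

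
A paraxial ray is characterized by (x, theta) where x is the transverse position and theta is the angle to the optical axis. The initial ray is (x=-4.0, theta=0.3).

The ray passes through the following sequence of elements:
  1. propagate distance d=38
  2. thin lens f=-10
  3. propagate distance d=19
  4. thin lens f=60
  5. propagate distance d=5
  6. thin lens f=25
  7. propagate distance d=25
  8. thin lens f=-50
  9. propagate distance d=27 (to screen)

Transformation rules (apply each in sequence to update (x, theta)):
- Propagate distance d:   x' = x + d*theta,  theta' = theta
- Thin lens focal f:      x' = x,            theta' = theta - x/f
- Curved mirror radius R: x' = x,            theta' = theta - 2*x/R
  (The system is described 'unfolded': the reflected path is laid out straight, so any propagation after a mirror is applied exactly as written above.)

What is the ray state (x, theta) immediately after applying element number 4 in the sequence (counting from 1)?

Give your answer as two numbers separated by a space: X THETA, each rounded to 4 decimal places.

Answer: 27.1600 0.5873

Derivation:
Initial: x=-4.0000 theta=0.3000
After 1 (propagate distance d=38): x=7.4000 theta=0.3000
After 2 (thin lens f=-10): x=7.4000 theta=1.0400
After 3 (propagate distance d=19): x=27.1600 theta=1.0400
After 4 (thin lens f=60): x=27.1600 theta=881/1500 (≈0.5873)
Rounded to 4 decimal places: x = 27.1600, theta = 0.5873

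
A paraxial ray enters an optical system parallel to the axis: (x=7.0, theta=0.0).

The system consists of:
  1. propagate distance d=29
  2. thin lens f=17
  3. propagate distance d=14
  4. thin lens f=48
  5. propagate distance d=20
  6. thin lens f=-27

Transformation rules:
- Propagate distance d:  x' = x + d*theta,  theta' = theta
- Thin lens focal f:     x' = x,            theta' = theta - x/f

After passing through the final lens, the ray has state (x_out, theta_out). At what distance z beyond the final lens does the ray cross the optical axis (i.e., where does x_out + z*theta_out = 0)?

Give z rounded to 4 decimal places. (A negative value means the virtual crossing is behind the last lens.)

Answer: -10.4980

Derivation:
Initial: x=7.0000 theta=0.0000
After 1 (propagate distance d=29): x=7.0000 theta=0.0000
After 2 (thin lens f=17): x=7.0000 theta=-7/17 (≈-0.4118)
After 3 (propagate distance d=14): x=21/17 (≈1.2353) theta=-7/17 (≈-0.4118)
After 4 (thin lens f=48): x=21/17 (≈1.2353) theta=-0.4375
After 5 (propagate distance d=20): x=-511/68 (≈-7.5147) theta=-0.4375
After 6 (thin lens f=-27): x=-511/68 (≈-7.5147) theta=-5257/7344 (≈-0.7158)
z_focus = -x_out/theta_out = -(-511/68)/(-5257/7344) = -7884/751 ≈ -10.4980
Rounded to 4 decimal places: z = -10.4980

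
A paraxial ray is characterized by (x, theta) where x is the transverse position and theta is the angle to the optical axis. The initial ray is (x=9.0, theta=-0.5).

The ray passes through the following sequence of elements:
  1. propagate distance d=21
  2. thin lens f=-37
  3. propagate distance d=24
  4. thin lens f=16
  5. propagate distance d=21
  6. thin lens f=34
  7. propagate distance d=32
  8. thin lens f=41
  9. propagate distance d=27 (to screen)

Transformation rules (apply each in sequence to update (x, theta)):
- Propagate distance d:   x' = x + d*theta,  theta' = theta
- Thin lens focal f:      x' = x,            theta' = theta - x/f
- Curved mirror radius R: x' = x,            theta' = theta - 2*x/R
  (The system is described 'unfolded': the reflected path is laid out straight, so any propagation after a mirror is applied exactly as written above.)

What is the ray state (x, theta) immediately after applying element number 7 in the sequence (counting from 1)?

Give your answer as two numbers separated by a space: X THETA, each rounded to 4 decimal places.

Initial: x=9.0000 theta=-0.5000
After 1 (propagate distance d=21): x=-1.5000 theta=-0.5000
After 2 (thin lens f=-37): x=-1.5000 theta=-20/37 (≈-0.5405)
After 3 (propagate distance d=24): x=-1071/74 (≈-14.4730) theta=-20/37 (≈-0.5405)
After 4 (thin lens f=16): x=-1071/74 (≈-14.4730) theta=431/1184 (≈0.3640)
After 5 (propagate distance d=21): x=-8085/1184 (≈-6.8285) theta=431/1184 (≈0.3640)
After 6 (thin lens f=34): x=-8085/1184 (≈-6.8285) theta=22739/40256 (≈0.5649)
After 7 (propagate distance d=32): x=226379/20128 (≈11.2470) theta=22739/40256 (≈0.5649)
Rounded to 4 decimal places: x = 11.2470, theta = 0.5649

Answer: 11.2470 0.5649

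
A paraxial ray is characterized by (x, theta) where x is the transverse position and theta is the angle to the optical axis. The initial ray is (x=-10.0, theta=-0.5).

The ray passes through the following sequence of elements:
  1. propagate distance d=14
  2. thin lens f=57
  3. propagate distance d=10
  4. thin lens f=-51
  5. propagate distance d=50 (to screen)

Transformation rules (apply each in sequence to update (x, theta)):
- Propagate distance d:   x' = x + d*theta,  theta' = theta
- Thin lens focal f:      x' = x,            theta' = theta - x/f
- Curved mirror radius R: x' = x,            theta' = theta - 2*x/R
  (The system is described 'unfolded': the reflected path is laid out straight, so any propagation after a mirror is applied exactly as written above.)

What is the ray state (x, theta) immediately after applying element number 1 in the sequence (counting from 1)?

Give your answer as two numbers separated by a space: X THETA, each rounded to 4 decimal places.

Initial: x=-10.0000 theta=-0.5000
After 1 (propagate distance d=14): x=-17.0000 theta=-0.5000
Rounded to 4 decimal places: x = -17.0000, theta = -0.5000

Answer: -17.0000 -0.5000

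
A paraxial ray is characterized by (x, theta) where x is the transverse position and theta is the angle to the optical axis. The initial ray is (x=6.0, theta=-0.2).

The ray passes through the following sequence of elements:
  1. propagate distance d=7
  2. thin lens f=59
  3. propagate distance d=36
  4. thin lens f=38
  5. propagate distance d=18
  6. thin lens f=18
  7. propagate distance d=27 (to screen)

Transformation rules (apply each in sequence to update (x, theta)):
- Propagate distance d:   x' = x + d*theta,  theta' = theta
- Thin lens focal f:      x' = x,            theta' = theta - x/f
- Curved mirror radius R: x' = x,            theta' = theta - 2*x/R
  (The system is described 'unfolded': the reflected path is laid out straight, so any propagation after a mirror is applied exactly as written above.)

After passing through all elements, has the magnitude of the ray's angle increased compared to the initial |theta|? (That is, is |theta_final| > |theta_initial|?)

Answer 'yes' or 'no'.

Answer: yes

Derivation:
Initial: x=6.0000 theta=-0.2000
After 1 (propagate distance d=7): x=4.6000 theta=-0.2000
After 2 (thin lens f=59): x=4.6000 theta=-82/295 (≈-0.2780)
After 3 (propagate distance d=36): x=-319/59 (≈-5.4068) theta=-82/295 (≈-0.2780)
After 4 (thin lens f=38): x=-319/59 (≈-5.4068) theta=-1521/11210 (≈-0.1357)
After 5 (propagate distance d=18): x=-43994/5605 (≈-7.8491) theta=-1521/11210 (≈-0.1357)
After 6 (thin lens f=18): x=-43994/5605 (≈-7.8491) theta=319/1062 (≈0.3004)
After 7 (propagate distance d=27 (to screen)): x=2927/11210 (≈0.2611) theta=319/1062 (≈0.3004)
|theta_initial|=0.2000 |theta_final|=319/1062 (≈0.3004) -> increased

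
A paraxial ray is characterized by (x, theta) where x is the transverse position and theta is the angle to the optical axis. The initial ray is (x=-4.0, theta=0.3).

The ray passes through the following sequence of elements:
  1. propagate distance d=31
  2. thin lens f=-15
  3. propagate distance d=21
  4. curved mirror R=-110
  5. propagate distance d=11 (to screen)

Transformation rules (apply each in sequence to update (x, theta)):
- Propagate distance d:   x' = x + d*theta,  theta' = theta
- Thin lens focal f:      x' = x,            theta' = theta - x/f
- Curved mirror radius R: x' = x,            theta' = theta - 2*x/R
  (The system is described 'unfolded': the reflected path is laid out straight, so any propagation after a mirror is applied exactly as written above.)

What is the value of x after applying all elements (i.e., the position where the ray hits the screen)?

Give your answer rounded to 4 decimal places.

Initial: x=-4.0000 theta=0.3000
After 1 (propagate distance d=31): x=5.3000 theta=0.3000
After 2 (thin lens f=-15): x=5.3000 theta=49/75 (≈0.6533)
After 3 (propagate distance d=21): x=19.0200 theta=49/75 (≈0.6533)
After 4 (curved mirror R=-110): x=19.0200 theta=8243/8250 (≈0.9992)
After 5 (propagate distance d=11 (to screen)): x=11254/375 (≈30.0107) theta=8243/8250 (≈0.9992)
Rounded to 4 decimal places: x = 30.0107

Answer: 30.0107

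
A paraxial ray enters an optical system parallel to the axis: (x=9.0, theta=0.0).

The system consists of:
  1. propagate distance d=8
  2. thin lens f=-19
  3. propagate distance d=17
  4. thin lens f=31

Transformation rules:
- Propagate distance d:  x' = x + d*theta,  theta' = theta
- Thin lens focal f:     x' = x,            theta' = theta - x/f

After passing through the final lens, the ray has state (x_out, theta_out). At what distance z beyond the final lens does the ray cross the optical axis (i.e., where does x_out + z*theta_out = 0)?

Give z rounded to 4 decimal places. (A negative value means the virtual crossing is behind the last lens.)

Answer: 223.2000

Derivation:
Initial: x=9.0000 theta=0.0000
After 1 (propagate distance d=8): x=9.0000 theta=0.0000
After 2 (thin lens f=-19): x=9.0000 theta=9/19 (≈0.4737)
After 3 (propagate distance d=17): x=324/19 (≈17.0526) theta=9/19 (≈0.4737)
After 4 (thin lens f=31): x=324/19 (≈17.0526) theta=-45/589 (≈-0.0764)
z_focus = -x_out/theta_out = -(324/19)/(-45/589) = 223.2000
Rounded to 4 decimal places: z = 223.2000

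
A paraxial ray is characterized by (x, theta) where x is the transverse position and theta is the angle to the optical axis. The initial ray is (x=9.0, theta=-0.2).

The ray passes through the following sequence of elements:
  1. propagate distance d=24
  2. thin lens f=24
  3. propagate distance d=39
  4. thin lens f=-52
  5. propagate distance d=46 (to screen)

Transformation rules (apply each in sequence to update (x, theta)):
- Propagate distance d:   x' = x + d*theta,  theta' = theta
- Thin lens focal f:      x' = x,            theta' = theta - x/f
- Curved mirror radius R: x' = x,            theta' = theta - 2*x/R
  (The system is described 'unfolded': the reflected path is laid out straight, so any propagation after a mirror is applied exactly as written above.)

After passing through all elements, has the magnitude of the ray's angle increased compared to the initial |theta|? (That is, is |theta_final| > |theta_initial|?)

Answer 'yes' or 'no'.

Answer: yes

Derivation:
Initial: x=9.0000 theta=-0.2000
After 1 (propagate distance d=24): x=4.2000 theta=-0.2000
After 2 (thin lens f=24): x=4.2000 theta=-0.3750
After 3 (propagate distance d=39): x=-10.4250 theta=-0.3750
After 4 (thin lens f=-52): x=-10.4250 theta=-1197/2080 (≈-0.5755)
After 5 (propagate distance d=46 (to screen)): x=-38373/1040 (≈-36.8971) theta=-1197/2080 (≈-0.5755)
|theta_initial|=0.2000 |theta_final|=1197/2080 (≈0.5755) -> increased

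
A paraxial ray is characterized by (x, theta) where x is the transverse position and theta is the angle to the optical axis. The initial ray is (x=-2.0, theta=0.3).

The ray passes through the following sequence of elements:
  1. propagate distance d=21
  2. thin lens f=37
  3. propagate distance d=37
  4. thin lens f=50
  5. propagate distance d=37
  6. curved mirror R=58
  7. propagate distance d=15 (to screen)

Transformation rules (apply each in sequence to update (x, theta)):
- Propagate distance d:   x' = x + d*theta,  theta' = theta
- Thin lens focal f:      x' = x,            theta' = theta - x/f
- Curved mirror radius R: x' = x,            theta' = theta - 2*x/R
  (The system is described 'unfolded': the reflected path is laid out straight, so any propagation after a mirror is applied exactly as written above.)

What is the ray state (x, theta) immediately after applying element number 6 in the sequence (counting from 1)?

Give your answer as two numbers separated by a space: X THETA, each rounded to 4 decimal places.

Initial: x=-2.0000 theta=0.3000
After 1 (propagate distance d=21): x=4.3000 theta=0.3000
After 2 (thin lens f=37): x=4.3000 theta=34/185 (≈0.1838)
After 3 (propagate distance d=37): x=11.1000 theta=34/185 (≈0.1838)
After 4 (thin lens f=50): x=11.1000 theta=-707/18500 (≈-0.0382)
After 5 (propagate distance d=37): x=9.6860 theta=-707/18500 (≈-0.0382)
After 6 (curved mirror R=58): x=9.6860 theta=-3443/9250 (≈-0.3722)
Rounded to 4 decimal places: x = 9.6860, theta = -0.3722

Answer: 9.6860 -0.3722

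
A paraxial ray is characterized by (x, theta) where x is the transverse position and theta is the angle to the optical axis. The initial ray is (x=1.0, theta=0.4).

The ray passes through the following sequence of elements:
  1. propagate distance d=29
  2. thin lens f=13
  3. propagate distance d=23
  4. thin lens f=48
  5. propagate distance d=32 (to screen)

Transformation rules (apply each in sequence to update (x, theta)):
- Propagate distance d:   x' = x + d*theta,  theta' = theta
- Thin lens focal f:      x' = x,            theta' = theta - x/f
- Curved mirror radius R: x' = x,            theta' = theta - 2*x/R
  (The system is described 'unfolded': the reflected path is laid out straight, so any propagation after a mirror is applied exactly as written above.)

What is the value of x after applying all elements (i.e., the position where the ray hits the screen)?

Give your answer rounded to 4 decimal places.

Initial: x=1.0000 theta=0.4000
After 1 (propagate distance d=29): x=12.6000 theta=0.4000
After 2 (thin lens f=13): x=12.6000 theta=-37/65 (≈-0.5692)
After 3 (propagate distance d=23): x=-32/65 (≈-0.4923) theta=-37/65 (≈-0.5692)
After 4 (thin lens f=48): x=-32/65 (≈-0.4923) theta=-109/195 (≈-0.5590)
After 5 (propagate distance d=32 (to screen)): x=-3584/195 (≈-18.3795) theta=-109/195 (≈-0.5590)
Rounded to 4 decimal places: x = -18.3795

Answer: -18.3795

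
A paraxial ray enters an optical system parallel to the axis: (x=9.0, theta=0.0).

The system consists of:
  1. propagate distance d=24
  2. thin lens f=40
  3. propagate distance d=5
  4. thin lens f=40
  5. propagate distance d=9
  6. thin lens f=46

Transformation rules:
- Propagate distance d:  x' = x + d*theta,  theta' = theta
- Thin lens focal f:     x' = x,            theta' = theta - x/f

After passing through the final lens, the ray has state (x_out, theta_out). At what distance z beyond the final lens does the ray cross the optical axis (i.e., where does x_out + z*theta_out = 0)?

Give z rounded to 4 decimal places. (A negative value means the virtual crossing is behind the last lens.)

Initial: x=9.0000 theta=0.0000
After 1 (propagate distance d=24): x=9.0000 theta=0.0000
After 2 (thin lens f=40): x=9.0000 theta=-0.2250
After 3 (propagate distance d=5): x=7.8750 theta=-0.2250
After 4 (thin lens f=40): x=7.8750 theta=-27/64 (≈-0.4219)
After 5 (propagate distance d=9): x=261/64 (≈4.0781) theta=-27/64 (≈-0.4219)
After 6 (thin lens f=46): x=261/64 (≈4.0781) theta=-1503/2944 (≈-0.5105)
z_focus = -x_out/theta_out = -(261/64)/(-1503/2944) = 1334/167 ≈ 7.9880
Rounded to 4 decimal places: z = 7.9880

Answer: 7.9880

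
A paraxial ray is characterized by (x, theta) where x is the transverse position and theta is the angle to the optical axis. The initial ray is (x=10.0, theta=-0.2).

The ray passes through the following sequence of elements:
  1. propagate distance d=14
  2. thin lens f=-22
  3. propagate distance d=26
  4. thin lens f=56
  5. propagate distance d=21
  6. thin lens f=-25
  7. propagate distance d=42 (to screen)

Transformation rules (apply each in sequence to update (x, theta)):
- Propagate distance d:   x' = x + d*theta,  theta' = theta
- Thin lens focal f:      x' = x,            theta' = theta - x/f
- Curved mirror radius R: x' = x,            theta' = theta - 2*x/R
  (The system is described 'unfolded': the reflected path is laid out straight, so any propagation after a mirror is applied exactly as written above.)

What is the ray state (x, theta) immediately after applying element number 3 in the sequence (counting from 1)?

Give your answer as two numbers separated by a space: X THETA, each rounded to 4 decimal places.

Answer: 10.5091 0.1273

Derivation:
Initial: x=10.0000 theta=-0.2000
After 1 (propagate distance d=14): x=7.2000 theta=-0.2000
After 2 (thin lens f=-22): x=7.2000 theta=7/55 (≈0.1273)
After 3 (propagate distance d=26): x=578/55 (≈10.5091) theta=7/55 (≈0.1273)
Rounded to 4 decimal places: x = 10.5091, theta = 0.1273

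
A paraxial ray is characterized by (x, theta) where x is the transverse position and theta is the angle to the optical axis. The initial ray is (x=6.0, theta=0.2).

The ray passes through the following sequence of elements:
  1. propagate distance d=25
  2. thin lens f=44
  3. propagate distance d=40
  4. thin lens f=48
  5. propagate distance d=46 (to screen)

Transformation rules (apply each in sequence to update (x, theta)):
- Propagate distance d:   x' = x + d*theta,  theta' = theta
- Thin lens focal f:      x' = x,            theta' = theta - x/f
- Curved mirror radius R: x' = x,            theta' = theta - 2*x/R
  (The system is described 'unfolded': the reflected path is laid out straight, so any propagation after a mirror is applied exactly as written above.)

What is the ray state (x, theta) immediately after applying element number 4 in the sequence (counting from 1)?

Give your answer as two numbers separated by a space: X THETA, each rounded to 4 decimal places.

Initial: x=6.0000 theta=0.2000
After 1 (propagate distance d=25): x=11.0000 theta=0.2000
After 2 (thin lens f=44): x=11.0000 theta=-0.0500
After 3 (propagate distance d=40): x=9.0000 theta=-0.0500
After 4 (thin lens f=48): x=9.0000 theta=-0.2375
Rounded to 4 decimal places: x = 9.0000, theta = -0.2375

Answer: 9.0000 -0.2375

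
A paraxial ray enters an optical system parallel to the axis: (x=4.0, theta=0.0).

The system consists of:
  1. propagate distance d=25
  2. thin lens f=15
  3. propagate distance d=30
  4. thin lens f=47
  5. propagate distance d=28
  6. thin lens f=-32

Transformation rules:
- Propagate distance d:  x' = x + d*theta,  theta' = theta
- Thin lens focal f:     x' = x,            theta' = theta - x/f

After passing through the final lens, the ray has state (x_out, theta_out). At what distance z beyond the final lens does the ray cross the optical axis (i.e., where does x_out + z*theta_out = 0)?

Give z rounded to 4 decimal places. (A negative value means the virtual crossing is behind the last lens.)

Answer: -19.5170

Derivation:
Initial: x=4.0000 theta=0.0000
After 1 (propagate distance d=25): x=4.0000 theta=0.0000
After 2 (thin lens f=15): x=4.0000 theta=-4/15 (≈-0.2667)
After 3 (propagate distance d=30): x=-4.0000 theta=-4/15 (≈-0.2667)
After 4 (thin lens f=47): x=-4.0000 theta=-128/705 (≈-0.1816)
After 5 (propagate distance d=28): x=-6404/705 (≈-9.0837) theta=-128/705 (≈-0.1816)
After 6 (thin lens f=-32): x=-6404/705 (≈-9.0837) theta=-175/376 (≈-0.4654)
z_focus = -x_out/theta_out = -(-6404/705)/(-175/376) = -51232/2625 ≈ -19.5170
Rounded to 4 decimal places: z = -19.5170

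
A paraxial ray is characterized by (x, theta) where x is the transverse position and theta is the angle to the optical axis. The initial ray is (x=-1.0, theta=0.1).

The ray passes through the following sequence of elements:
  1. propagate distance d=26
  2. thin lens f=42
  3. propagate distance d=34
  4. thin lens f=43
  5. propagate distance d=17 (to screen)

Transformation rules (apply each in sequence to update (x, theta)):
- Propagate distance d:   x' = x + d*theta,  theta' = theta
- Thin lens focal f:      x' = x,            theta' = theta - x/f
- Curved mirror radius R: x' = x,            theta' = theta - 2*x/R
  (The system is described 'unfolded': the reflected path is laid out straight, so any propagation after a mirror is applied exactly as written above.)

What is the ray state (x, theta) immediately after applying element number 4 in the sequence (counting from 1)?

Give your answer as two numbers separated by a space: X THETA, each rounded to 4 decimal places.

Answer: 3.7048 -0.0243

Derivation:
Initial: x=-1.0000 theta=0.1000
After 1 (propagate distance d=26): x=1.6000 theta=0.1000
After 2 (thin lens f=42): x=1.6000 theta=13/210 (≈0.0619)
After 3 (propagate distance d=34): x=389/105 (≈3.7048) theta=13/210 (≈0.0619)
After 4 (thin lens f=43): x=389/105 (≈3.7048) theta=-73/3010 (≈-0.0243)
Rounded to 4 decimal places: x = 3.7048, theta = -0.0243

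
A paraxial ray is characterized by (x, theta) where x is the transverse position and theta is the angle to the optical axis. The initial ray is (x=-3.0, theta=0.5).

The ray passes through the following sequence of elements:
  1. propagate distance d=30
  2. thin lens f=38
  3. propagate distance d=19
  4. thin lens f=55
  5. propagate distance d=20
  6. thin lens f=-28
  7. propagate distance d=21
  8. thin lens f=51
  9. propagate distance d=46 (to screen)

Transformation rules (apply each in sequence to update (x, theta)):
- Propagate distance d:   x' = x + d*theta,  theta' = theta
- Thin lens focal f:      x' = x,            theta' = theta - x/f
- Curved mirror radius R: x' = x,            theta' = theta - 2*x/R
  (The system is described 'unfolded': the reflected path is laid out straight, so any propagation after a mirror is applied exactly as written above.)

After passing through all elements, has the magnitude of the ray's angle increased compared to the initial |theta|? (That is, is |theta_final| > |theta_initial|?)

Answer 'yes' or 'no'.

Initial: x=-3.0000 theta=0.5000
After 1 (propagate distance d=30): x=12.0000 theta=0.5000
After 2 (thin lens f=38): x=12.0000 theta=7/38 (≈0.1842)
After 3 (propagate distance d=19): x=15.5000 theta=7/38 (≈0.1842)
After 4 (thin lens f=55): x=15.5000 theta=-102/1045 (≈-0.0976)
After 5 (propagate distance d=20): x=5663/418 (≈13.5478) theta=-102/1045 (≈-0.0976)
After 6 (thin lens f=-28): x=5663/418 (≈13.5478) theta=3229/8360 (≈0.3862)
After 7 (propagate distance d=21): x=181069/8360 (≈21.6590) theta=3229/8360 (≈0.3862)
After 8 (thin lens f=51): x=181069/8360 (≈21.6590) theta=-149/3876 (≈-0.0384)
After 9 (propagate distance d=46 (to screen)): x=8480579/426360 (≈19.8907) theta=-149/3876 (≈-0.0384)
|theta_initial|=0.5000 |theta_final|=149/3876 (≈0.0384) -> not increased

Answer: no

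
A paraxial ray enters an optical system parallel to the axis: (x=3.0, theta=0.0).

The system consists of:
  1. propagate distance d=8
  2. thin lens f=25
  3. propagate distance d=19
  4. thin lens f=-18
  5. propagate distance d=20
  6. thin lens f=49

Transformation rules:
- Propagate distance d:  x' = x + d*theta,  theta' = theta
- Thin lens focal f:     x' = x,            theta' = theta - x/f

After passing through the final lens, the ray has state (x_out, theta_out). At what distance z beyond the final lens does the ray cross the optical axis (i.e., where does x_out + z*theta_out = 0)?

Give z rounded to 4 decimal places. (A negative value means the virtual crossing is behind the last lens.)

Answer: -14.1842

Derivation:
Initial: x=3.0000 theta=0.0000
After 1 (propagate distance d=8): x=3.0000 theta=0.0000
After 2 (thin lens f=25): x=3.0000 theta=-0.1200
After 3 (propagate distance d=19): x=0.7200 theta=-0.1200
After 4 (thin lens f=-18): x=0.7200 theta=-0.0800
After 5 (propagate distance d=20): x=-0.8800 theta=-0.0800
After 6 (thin lens f=49): x=-0.8800 theta=-76/1225 (≈-0.0620)
z_focus = -x_out/theta_out = -(-0.8800)/(-76/1225) = -539/38 ≈ -14.1842
Rounded to 4 decimal places: z = -14.1842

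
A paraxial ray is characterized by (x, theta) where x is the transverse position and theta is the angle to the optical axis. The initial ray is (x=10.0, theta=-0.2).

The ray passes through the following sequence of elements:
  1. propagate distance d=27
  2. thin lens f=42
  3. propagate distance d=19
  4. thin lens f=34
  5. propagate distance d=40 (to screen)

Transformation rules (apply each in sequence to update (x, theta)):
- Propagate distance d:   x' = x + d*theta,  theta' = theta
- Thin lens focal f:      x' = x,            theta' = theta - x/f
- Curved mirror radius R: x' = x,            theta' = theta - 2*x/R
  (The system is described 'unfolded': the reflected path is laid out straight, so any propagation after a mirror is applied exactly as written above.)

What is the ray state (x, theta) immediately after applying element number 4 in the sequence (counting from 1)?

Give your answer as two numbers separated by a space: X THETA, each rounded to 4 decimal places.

Initial: x=10.0000 theta=-0.2000
After 1 (propagate distance d=27): x=4.6000 theta=-0.2000
After 2 (thin lens f=42): x=4.6000 theta=-13/42 (≈-0.3095)
After 3 (propagate distance d=19): x=-269/210 (≈-1.2810) theta=-13/42 (≈-0.3095)
After 4 (thin lens f=34): x=-269/210 (≈-1.2810) theta=-647/2380 (≈-0.2718)
Rounded to 4 decimal places: x = -1.2810, theta = -0.2718

Answer: -1.2810 -0.2718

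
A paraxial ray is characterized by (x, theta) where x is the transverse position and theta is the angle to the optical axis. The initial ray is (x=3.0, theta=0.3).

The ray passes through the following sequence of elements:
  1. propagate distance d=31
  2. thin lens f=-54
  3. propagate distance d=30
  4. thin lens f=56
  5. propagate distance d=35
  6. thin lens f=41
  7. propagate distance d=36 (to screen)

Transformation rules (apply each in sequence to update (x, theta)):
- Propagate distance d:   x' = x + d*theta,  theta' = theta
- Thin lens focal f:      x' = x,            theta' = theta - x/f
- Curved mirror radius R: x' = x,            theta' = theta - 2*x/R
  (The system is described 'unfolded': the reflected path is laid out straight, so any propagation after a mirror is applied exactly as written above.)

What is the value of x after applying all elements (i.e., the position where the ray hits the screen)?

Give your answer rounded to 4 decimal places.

Answer: 4.4536

Derivation:
Initial: x=3.0000 theta=0.3000
After 1 (propagate distance d=31): x=12.3000 theta=0.3000
After 2 (thin lens f=-54): x=12.3000 theta=19/36 (≈0.5278)
After 3 (propagate distance d=30): x=422/15 (≈28.1333) theta=19/36 (≈0.5278)
After 4 (thin lens f=56): x=422/15 (≈28.1333) theta=8/315 (≈0.0254)
After 5 (propagate distance d=35): x=1306/45 (≈29.0222) theta=8/315 (≈0.0254)
After 6 (thin lens f=41): x=1306/45 (≈29.0222) theta=-2938/4305 (≈-0.6825)
After 7 (propagate distance d=36 (to screen)): x=57518/12915 (≈4.4536) theta=-2938/4305 (≈-0.6825)
Rounded to 4 decimal places: x = 4.4536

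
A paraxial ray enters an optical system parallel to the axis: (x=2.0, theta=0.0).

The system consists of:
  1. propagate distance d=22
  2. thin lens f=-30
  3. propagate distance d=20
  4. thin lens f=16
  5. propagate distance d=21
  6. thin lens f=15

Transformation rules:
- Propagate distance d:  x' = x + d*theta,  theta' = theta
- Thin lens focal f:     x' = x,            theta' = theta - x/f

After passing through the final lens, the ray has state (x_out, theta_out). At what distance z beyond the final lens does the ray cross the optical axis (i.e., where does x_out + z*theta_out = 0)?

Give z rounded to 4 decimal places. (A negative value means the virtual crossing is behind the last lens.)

Initial: x=2.0000 theta=0.0000
After 1 (propagate distance d=22): x=2.0000 theta=0.0000
After 2 (thin lens f=-30): x=2.0000 theta=1/15 (≈0.0667)
After 3 (propagate distance d=20): x=10/3 (≈3.3333) theta=1/15 (≈0.0667)
After 4 (thin lens f=16): x=10/3 (≈3.3333) theta=-17/120 (≈-0.1417)
After 5 (propagate distance d=21): x=43/120 (≈0.3583) theta=-17/120 (≈-0.1417)
After 6 (thin lens f=15): x=43/120 (≈0.3583) theta=-149/900 (≈-0.1656)
z_focus = -x_out/theta_out = -(43/120)/(-149/900) = 645/298 ≈ 2.1644
Rounded to 4 decimal places: z = 2.1644

Answer: 2.1644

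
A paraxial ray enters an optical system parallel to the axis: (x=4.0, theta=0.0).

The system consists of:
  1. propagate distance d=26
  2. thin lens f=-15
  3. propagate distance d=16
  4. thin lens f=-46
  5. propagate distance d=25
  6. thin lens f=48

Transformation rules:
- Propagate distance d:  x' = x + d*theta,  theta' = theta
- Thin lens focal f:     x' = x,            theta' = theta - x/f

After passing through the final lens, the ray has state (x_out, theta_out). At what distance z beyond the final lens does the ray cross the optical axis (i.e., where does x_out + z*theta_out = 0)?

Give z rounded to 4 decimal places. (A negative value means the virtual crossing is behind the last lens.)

Answer: -466.2261

Derivation:
Initial: x=4.0000 theta=0.0000
After 1 (propagate distance d=26): x=4.0000 theta=0.0000
After 2 (thin lens f=-15): x=4.0000 theta=4/15 (≈0.2667)
After 3 (propagate distance d=16): x=124/15 (≈8.2667) theta=4/15 (≈0.2667)
After 4 (thin lens f=-46): x=124/15 (≈8.2667) theta=154/345 (≈0.4464)
After 5 (propagate distance d=25): x=2234/115 (≈19.4261) theta=154/345 (≈0.4464)
After 6 (thin lens f=48): x=2234/115 (≈19.4261) theta=1/24 (≈0.0417)
z_focus = -x_out/theta_out = -(2234/115)/(1/24) = -53616/115 ≈ -466.2261
Rounded to 4 decimal places: z = -466.2261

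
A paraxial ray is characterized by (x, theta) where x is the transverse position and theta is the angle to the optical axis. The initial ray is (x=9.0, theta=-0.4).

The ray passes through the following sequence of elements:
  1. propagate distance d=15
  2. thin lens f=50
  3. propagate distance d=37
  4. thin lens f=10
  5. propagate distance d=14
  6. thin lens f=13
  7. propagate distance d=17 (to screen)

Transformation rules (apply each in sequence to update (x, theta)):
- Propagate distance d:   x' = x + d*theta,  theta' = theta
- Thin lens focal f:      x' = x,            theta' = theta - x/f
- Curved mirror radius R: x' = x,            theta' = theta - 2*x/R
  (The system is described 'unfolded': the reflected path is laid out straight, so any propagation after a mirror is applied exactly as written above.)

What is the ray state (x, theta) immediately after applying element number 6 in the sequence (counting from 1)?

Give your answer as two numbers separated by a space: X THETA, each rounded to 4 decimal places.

Answer: -0.8320 1.0060

Derivation:
Initial: x=9.0000 theta=-0.4000
After 1 (propagate distance d=15): x=3.0000 theta=-0.4000
After 2 (thin lens f=50): x=3.0000 theta=-0.4600
After 3 (propagate distance d=37): x=-14.0200 theta=-0.4600
After 4 (thin lens f=10): x=-14.0200 theta=0.9420
After 5 (propagate distance d=14): x=-0.8320 theta=0.9420
After 6 (thin lens f=13): x=-0.8320 theta=1.0060
Rounded to 4 decimal places: x = -0.8320, theta = 1.0060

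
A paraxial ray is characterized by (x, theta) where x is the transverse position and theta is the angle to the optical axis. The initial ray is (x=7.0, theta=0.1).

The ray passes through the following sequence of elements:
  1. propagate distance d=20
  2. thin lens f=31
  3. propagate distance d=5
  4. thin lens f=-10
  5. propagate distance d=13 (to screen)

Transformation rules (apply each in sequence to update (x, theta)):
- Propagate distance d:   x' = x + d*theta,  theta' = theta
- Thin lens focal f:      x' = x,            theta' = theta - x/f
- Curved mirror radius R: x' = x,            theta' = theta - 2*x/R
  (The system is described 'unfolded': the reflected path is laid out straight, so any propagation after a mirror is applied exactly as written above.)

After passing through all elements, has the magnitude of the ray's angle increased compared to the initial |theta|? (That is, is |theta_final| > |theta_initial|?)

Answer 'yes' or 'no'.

Answer: yes

Derivation:
Initial: x=7.0000 theta=0.1000
After 1 (propagate distance d=20): x=9.0000 theta=0.1000
After 2 (thin lens f=31): x=9.0000 theta=-59/310 (≈-0.1903)
After 3 (propagate distance d=5): x=499/62 (≈8.0484) theta=-59/310 (≈-0.1903)
After 4 (thin lens f=-10): x=499/62 (≈8.0484) theta=381/620 (≈0.6145)
After 5 (propagate distance d=13 (to screen)): x=9943/620 (≈16.0371) theta=381/620 (≈0.6145)
|theta_initial|=0.1000 |theta_final|=381/620 (≈0.6145) -> increased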